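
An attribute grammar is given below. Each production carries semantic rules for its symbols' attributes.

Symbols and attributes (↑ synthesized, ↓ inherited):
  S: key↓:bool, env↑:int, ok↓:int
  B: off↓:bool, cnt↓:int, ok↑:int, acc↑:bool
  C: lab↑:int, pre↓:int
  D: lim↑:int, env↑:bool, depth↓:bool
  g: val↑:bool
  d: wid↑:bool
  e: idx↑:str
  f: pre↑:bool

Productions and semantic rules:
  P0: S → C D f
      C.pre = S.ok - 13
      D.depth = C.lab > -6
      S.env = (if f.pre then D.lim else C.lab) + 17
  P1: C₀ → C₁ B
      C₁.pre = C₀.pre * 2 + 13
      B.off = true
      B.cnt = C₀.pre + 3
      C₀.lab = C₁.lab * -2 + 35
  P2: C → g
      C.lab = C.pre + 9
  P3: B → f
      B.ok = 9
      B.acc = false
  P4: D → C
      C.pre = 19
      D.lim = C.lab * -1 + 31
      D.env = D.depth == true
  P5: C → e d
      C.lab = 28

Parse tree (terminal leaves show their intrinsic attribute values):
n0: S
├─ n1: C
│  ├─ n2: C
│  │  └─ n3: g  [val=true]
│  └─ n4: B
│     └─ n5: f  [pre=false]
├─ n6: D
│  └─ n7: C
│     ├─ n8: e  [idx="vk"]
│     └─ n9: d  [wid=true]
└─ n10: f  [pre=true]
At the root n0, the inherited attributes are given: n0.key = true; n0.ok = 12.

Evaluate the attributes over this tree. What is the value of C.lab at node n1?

1. n0.key = true  [given at root]
2. n0.ok = 12  [given at root]
3. n1.pre = -1  [S.ok - 13]
4. n2.pre = 11  [C₀.pre * 2 + 13]
5. n3.val = true  [terminal]
6. n2.lab = 20  [C.pre + 9]
7. n4.off = true  [true]
8. n4.cnt = 2  [C₀.pre + 3]
9. n5.pre = false  [terminal]
10. n4.ok = 9  [9]
11. n4.acc = false  [false]
12. n1.lab = -5  [C₁.lab * -2 + 35]
13. n6.depth = true  [C.lab > -6]
14. n7.pre = 19  [19]
15. n8.idx = "vk"  [terminal]
16. n9.wid = true  [terminal]
17. n7.lab = 28  [28]
18. n6.lim = 3  [C.lab * -1 + 31]
19. n6.env = true  [D.depth == true]
20. n10.pre = true  [terminal]
21. n0.env = 20  [(if f.pre then D.lim else C.lab) + 17]

-5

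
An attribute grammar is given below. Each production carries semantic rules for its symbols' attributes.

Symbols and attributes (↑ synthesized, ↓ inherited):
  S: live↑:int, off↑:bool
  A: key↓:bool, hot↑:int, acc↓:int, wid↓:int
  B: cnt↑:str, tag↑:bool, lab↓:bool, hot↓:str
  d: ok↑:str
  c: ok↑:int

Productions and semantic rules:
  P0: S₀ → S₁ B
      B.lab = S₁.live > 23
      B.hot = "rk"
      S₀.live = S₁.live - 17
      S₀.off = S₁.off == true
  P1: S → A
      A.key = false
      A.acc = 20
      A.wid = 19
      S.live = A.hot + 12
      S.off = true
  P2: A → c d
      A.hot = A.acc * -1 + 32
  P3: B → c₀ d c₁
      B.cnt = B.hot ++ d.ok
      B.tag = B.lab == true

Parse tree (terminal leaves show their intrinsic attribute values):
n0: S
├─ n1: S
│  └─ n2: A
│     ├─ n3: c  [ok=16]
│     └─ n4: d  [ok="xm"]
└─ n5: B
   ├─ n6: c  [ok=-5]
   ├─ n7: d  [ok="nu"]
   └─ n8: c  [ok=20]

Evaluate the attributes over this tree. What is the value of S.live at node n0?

1. n2.key = false  [false]
2. n2.acc = 20  [20]
3. n2.wid = 19  [19]
4. n3.ok = 16  [terminal]
5. n4.ok = "xm"  [terminal]
6. n2.hot = 12  [A.acc * -1 + 32]
7. n1.live = 24  [A.hot + 12]
8. n1.off = true  [true]
9. n5.lab = true  [S₁.live > 23]
10. n5.hot = "rk"  ["rk"]
11. n6.ok = -5  [terminal]
12. n7.ok = "nu"  [terminal]
13. n8.ok = 20  [terminal]
14. n5.cnt = "rknu"  [B.hot ++ d.ok]
15. n5.tag = true  [B.lab == true]
16. n0.live = 7  [S₁.live - 17]
17. n0.off = true  [S₁.off == true]

7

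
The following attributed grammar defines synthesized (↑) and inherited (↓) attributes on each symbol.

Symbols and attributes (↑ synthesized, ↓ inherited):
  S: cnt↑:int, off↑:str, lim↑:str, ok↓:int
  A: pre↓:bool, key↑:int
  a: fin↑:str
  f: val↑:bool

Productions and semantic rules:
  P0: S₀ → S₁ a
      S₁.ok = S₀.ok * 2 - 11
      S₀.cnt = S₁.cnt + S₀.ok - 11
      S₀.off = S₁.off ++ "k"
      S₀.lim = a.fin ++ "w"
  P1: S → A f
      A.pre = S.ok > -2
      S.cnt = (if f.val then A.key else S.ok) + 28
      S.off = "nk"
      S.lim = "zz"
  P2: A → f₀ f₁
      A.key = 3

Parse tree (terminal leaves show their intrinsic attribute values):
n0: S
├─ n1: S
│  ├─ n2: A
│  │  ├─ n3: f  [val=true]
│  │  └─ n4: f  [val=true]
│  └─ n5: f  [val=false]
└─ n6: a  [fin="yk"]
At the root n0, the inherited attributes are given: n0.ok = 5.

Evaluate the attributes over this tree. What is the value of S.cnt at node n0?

1. n0.ok = 5  [given at root]
2. n1.ok = -1  [S₀.ok * 2 - 11]
3. n2.pre = true  [S.ok > -2]
4. n3.val = true  [terminal]
5. n4.val = true  [terminal]
6. n2.key = 3  [3]
7. n5.val = false  [terminal]
8. n1.cnt = 27  [(if f.val then A.key else S.ok) + 28]
9. n1.off = "nk"  ["nk"]
10. n1.lim = "zz"  ["zz"]
11. n6.fin = "yk"  [terminal]
12. n0.cnt = 21  [S₁.cnt + S₀.ok - 11]
13. n0.off = "nkk"  [S₁.off ++ "k"]
14. n0.lim = "ykw"  [a.fin ++ "w"]

21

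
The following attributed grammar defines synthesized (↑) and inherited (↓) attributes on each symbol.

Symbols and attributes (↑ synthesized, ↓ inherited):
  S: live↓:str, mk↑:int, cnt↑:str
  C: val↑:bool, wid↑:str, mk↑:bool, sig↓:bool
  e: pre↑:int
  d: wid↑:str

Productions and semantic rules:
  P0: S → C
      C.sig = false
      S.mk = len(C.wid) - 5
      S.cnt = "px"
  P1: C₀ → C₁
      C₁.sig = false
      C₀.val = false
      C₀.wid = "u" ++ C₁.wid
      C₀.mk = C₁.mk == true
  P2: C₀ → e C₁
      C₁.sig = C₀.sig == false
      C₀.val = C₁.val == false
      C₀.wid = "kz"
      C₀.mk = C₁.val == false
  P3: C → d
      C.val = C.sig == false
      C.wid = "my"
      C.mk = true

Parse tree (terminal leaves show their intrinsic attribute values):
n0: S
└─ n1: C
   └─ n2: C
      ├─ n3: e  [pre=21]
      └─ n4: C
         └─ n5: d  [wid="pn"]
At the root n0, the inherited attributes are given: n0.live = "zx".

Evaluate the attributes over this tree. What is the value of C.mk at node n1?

1. n0.live = "zx"  [given at root]
2. n1.sig = false  [false]
3. n2.sig = false  [false]
4. n3.pre = 21  [terminal]
5. n4.sig = true  [C₀.sig == false]
6. n5.wid = "pn"  [terminal]
7. n4.val = false  [C.sig == false]
8. n4.wid = "my"  ["my"]
9. n4.mk = true  [true]
10. n2.val = true  [C₁.val == false]
11. n2.wid = "kz"  ["kz"]
12. n2.mk = true  [C₁.val == false]
13. n1.val = false  [false]
14. n1.wid = "ukz"  ["u" ++ C₁.wid]
15. n1.mk = true  [C₁.mk == true]
16. n0.mk = -2  [len(C.wid) - 5]
17. n0.cnt = "px"  ["px"]

true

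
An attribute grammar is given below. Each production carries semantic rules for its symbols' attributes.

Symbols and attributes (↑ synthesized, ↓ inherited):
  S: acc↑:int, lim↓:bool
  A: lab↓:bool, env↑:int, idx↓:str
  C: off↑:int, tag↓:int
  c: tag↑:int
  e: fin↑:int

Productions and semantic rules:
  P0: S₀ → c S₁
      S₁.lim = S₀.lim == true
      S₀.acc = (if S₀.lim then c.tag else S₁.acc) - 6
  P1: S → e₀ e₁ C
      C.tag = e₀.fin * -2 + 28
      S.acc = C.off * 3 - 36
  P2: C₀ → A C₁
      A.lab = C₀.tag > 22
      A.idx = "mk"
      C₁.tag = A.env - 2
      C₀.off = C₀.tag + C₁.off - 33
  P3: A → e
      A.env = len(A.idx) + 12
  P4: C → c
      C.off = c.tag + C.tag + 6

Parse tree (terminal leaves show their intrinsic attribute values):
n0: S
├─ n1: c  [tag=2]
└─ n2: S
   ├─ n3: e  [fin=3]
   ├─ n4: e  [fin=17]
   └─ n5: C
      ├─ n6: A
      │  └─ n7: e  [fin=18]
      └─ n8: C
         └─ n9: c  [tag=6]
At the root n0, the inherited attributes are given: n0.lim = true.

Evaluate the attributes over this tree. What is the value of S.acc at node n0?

1. n0.lim = true  [given at root]
2. n1.tag = 2  [terminal]
3. n2.lim = true  [S₀.lim == true]
4. n3.fin = 3  [terminal]
5. n4.fin = 17  [terminal]
6. n5.tag = 22  [e₀.fin * -2 + 28]
7. n6.lab = false  [C₀.tag > 22]
8. n6.idx = "mk"  ["mk"]
9. n7.fin = 18  [terminal]
10. n6.env = 14  [len(A.idx) + 12]
11. n8.tag = 12  [A.env - 2]
12. n9.tag = 6  [terminal]
13. n8.off = 24  [c.tag + C.tag + 6]
14. n5.off = 13  [C₀.tag + C₁.off - 33]
15. n2.acc = 3  [C.off * 3 - 36]
16. n0.acc = -4  [(if S₀.lim then c.tag else S₁.acc) - 6]

-4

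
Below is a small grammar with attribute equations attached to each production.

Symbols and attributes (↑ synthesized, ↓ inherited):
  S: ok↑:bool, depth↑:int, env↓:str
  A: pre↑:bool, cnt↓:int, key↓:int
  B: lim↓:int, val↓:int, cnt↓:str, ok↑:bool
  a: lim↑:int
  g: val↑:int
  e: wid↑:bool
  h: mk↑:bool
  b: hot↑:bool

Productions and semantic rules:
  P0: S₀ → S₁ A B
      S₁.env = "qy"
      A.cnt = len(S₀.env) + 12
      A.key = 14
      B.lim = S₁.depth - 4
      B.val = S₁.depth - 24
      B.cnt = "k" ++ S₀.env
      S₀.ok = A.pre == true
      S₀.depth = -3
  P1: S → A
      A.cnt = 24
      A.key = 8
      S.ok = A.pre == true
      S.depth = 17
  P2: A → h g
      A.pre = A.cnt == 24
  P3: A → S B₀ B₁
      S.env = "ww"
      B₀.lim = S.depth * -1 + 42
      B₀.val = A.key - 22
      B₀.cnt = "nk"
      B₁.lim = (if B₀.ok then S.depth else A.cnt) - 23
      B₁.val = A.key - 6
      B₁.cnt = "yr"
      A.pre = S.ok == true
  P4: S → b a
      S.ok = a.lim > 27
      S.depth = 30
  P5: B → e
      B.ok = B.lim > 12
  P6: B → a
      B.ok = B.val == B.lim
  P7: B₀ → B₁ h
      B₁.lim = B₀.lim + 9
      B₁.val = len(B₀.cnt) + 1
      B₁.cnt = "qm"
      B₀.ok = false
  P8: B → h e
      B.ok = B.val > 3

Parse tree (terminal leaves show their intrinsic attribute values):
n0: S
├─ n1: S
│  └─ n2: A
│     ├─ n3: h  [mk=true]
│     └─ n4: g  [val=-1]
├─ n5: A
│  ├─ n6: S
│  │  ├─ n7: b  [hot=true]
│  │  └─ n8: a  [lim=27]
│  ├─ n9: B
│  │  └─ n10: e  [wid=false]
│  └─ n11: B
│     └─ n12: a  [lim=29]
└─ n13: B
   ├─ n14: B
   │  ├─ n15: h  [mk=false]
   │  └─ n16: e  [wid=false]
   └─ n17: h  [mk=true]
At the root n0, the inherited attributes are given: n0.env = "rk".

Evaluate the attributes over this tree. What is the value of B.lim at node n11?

-9

1. n0.env = "rk"  [given at root]
2. n1.env = "qy"  ["qy"]
3. n2.cnt = 24  [24]
4. n2.key = 8  [8]
5. n3.mk = true  [terminal]
6. n4.val = -1  [terminal]
7. n2.pre = true  [A.cnt == 24]
8. n1.ok = true  [A.pre == true]
9. n1.depth = 17  [17]
10. n5.cnt = 14  [len(S₀.env) + 12]
11. n5.key = 14  [14]
12. n6.env = "ww"  ["ww"]
13. n7.hot = true  [terminal]
14. n8.lim = 27  [terminal]
15. n6.ok = false  [a.lim > 27]
16. n6.depth = 30  [30]
17. n9.lim = 12  [S.depth * -1 + 42]
18. n9.val = -8  [A.key - 22]
19. n9.cnt = "nk"  ["nk"]
20. n10.wid = false  [terminal]
21. n9.ok = false  [B.lim > 12]
22. n11.lim = -9  [(if B₀.ok then S.depth else A.cnt) - 23]
23. n11.val = 8  [A.key - 6]
24. n11.cnt = "yr"  ["yr"]
25. n12.lim = 29  [terminal]
26. n11.ok = false  [B.val == B.lim]
27. n5.pre = false  [S.ok == true]
28. n13.lim = 13  [S₁.depth - 4]
29. n13.val = -7  [S₁.depth - 24]
30. n13.cnt = "krk"  ["k" ++ S₀.env]
31. n14.lim = 22  [B₀.lim + 9]
32. n14.val = 4  [len(B₀.cnt) + 1]
33. n14.cnt = "qm"  ["qm"]
34. n15.mk = false  [terminal]
35. n16.wid = false  [terminal]
36. n14.ok = true  [B.val > 3]
37. n17.mk = true  [terminal]
38. n13.ok = false  [false]
39. n0.ok = false  [A.pre == true]
40. n0.depth = -3  [-3]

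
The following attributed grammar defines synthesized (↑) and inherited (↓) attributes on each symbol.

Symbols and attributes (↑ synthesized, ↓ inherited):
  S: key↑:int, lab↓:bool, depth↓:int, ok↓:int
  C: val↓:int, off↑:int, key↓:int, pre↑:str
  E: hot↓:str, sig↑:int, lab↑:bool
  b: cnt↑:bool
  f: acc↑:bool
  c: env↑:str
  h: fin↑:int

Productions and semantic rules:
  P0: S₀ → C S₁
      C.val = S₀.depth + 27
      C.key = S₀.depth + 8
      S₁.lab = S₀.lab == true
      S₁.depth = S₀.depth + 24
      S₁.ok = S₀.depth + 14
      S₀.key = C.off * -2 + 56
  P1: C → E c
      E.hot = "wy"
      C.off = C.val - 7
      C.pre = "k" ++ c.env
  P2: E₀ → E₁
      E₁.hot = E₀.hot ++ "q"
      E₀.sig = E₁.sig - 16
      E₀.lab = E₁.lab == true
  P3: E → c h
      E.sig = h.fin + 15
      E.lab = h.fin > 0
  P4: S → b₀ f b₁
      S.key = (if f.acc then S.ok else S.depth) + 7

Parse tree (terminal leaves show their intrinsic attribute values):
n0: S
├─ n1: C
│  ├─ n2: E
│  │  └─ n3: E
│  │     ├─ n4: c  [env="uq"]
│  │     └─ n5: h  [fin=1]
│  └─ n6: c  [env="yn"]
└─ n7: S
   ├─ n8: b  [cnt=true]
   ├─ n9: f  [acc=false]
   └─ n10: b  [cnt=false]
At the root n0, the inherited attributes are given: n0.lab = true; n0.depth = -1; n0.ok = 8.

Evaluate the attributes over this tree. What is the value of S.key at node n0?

1. n0.lab = true  [given at root]
2. n0.depth = -1  [given at root]
3. n0.ok = 8  [given at root]
4. n1.val = 26  [S₀.depth + 27]
5. n1.key = 7  [S₀.depth + 8]
6. n2.hot = "wy"  ["wy"]
7. n3.hot = "wyq"  [E₀.hot ++ "q"]
8. n4.env = "uq"  [terminal]
9. n5.fin = 1  [terminal]
10. n3.sig = 16  [h.fin + 15]
11. n3.lab = true  [h.fin > 0]
12. n2.sig = 0  [E₁.sig - 16]
13. n2.lab = true  [E₁.lab == true]
14. n6.env = "yn"  [terminal]
15. n1.off = 19  [C.val - 7]
16. n1.pre = "kyn"  ["k" ++ c.env]
17. n7.lab = true  [S₀.lab == true]
18. n7.depth = 23  [S₀.depth + 24]
19. n7.ok = 13  [S₀.depth + 14]
20. n8.cnt = true  [terminal]
21. n9.acc = false  [terminal]
22. n10.cnt = false  [terminal]
23. n7.key = 30  [(if f.acc then S.ok else S.depth) + 7]
24. n0.key = 18  [C.off * -2 + 56]

18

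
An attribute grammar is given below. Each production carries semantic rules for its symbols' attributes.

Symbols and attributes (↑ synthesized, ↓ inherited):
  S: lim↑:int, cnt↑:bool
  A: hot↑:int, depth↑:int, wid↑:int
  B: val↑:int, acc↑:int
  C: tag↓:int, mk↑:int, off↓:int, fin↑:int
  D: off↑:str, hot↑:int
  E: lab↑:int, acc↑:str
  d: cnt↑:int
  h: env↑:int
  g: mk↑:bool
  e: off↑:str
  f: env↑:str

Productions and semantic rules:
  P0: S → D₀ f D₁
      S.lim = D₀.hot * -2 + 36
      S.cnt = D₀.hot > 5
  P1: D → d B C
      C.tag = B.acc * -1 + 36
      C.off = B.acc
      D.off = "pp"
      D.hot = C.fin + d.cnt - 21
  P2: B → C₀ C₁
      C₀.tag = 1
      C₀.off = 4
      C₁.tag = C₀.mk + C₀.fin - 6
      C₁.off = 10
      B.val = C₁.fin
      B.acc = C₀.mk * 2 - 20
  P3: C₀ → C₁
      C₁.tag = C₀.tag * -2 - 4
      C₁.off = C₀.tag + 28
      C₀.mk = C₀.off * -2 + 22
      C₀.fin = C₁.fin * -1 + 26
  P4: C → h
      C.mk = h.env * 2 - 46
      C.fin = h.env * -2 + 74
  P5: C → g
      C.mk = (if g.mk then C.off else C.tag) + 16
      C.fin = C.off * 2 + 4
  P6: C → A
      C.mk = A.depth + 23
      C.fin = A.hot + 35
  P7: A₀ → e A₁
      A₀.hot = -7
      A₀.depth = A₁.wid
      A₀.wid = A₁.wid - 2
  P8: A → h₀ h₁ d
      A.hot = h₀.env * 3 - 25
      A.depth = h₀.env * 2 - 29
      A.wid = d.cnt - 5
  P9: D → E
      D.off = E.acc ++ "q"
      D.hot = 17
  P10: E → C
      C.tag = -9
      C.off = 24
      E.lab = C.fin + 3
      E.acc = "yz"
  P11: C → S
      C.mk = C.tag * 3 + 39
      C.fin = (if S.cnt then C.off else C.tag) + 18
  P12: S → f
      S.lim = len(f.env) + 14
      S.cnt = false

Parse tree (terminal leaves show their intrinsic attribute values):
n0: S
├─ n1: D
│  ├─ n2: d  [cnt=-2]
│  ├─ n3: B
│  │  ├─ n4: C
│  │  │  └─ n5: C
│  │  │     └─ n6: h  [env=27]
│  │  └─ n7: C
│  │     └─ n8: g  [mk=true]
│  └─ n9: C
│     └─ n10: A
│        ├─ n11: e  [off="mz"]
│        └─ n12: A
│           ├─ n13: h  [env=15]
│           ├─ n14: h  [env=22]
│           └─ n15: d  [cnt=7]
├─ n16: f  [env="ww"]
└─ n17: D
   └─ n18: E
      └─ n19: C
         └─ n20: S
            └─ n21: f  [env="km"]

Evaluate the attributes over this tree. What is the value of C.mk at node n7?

26

1. n2.cnt = -2  [terminal]
2. n4.tag = 1  [1]
3. n4.off = 4  [4]
4. n5.tag = -6  [C₀.tag * -2 - 4]
5. n5.off = 29  [C₀.tag + 28]
6. n6.env = 27  [terminal]
7. n5.mk = 8  [h.env * 2 - 46]
8. n5.fin = 20  [h.env * -2 + 74]
9. n4.mk = 14  [C₀.off * -2 + 22]
10. n4.fin = 6  [C₁.fin * -1 + 26]
11. n7.tag = 14  [C₀.mk + C₀.fin - 6]
12. n7.off = 10  [10]
13. n8.mk = true  [terminal]
14. n7.mk = 26  [(if g.mk then C.off else C.tag) + 16]
15. n7.fin = 24  [C.off * 2 + 4]
16. n3.val = 24  [C₁.fin]
17. n3.acc = 8  [C₀.mk * 2 - 20]
18. n9.tag = 28  [B.acc * -1 + 36]
19. n9.off = 8  [B.acc]
20. n11.off = "mz"  [terminal]
21. n13.env = 15  [terminal]
22. n14.env = 22  [terminal]
23. n15.cnt = 7  [terminal]
24. n12.hot = 20  [h₀.env * 3 - 25]
25. n12.depth = 1  [h₀.env * 2 - 29]
26. n12.wid = 2  [d.cnt - 5]
27. n10.hot = -7  [-7]
28. n10.depth = 2  [A₁.wid]
29. n10.wid = 0  [A₁.wid - 2]
30. n9.mk = 25  [A.depth + 23]
31. n9.fin = 28  [A.hot + 35]
32. n1.off = "pp"  ["pp"]
33. n1.hot = 5  [C.fin + d.cnt - 21]
34. n16.env = "ww"  [terminal]
35. n19.tag = -9  [-9]
36. n19.off = 24  [24]
37. n21.env = "km"  [terminal]
38. n20.lim = 16  [len(f.env) + 14]
39. n20.cnt = false  [false]
40. n19.mk = 12  [C.tag * 3 + 39]
41. n19.fin = 9  [(if S.cnt then C.off else C.tag) + 18]
42. n18.lab = 12  [C.fin + 3]
43. n18.acc = "yz"  ["yz"]
44. n17.off = "yzq"  [E.acc ++ "q"]
45. n17.hot = 17  [17]
46. n0.lim = 26  [D₀.hot * -2 + 36]
47. n0.cnt = false  [D₀.hot > 5]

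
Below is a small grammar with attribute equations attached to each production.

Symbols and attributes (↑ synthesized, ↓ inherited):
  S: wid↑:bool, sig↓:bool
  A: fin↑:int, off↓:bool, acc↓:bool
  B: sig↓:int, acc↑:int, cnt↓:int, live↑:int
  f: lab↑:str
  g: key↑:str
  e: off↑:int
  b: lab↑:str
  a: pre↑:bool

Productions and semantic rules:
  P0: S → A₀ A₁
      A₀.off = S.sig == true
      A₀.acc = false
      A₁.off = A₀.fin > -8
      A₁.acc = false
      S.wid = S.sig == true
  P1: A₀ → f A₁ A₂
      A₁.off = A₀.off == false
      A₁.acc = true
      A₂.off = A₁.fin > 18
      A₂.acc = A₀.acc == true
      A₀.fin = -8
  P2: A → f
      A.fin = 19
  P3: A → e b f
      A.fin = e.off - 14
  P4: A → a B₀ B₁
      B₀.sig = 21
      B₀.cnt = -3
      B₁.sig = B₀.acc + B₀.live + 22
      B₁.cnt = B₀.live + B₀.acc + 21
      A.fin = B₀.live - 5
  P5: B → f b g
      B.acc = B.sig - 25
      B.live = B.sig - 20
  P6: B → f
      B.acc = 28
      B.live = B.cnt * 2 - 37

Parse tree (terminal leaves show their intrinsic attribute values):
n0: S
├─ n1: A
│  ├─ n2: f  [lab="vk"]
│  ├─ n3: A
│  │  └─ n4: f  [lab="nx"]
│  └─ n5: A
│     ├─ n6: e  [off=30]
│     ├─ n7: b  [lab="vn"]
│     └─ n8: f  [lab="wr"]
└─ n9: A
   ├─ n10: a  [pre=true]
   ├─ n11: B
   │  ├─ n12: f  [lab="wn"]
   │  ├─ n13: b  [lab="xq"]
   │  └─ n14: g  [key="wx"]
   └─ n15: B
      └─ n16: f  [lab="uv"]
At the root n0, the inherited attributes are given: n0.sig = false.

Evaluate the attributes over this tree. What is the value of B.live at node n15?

1. n0.sig = false  [given at root]
2. n1.off = false  [S.sig == true]
3. n1.acc = false  [false]
4. n2.lab = "vk"  [terminal]
5. n3.off = true  [A₀.off == false]
6. n3.acc = true  [true]
7. n4.lab = "nx"  [terminal]
8. n3.fin = 19  [19]
9. n5.off = true  [A₁.fin > 18]
10. n5.acc = false  [A₀.acc == true]
11. n6.off = 30  [terminal]
12. n7.lab = "vn"  [terminal]
13. n8.lab = "wr"  [terminal]
14. n5.fin = 16  [e.off - 14]
15. n1.fin = -8  [-8]
16. n9.off = false  [A₀.fin > -8]
17. n9.acc = false  [false]
18. n10.pre = true  [terminal]
19. n11.sig = 21  [21]
20. n11.cnt = -3  [-3]
21. n12.lab = "wn"  [terminal]
22. n13.lab = "xq"  [terminal]
23. n14.key = "wx"  [terminal]
24. n11.acc = -4  [B.sig - 25]
25. n11.live = 1  [B.sig - 20]
26. n15.sig = 19  [B₀.acc + B₀.live + 22]
27. n15.cnt = 18  [B₀.live + B₀.acc + 21]
28. n16.lab = "uv"  [terminal]
29. n15.acc = 28  [28]
30. n15.live = -1  [B.cnt * 2 - 37]
31. n9.fin = -4  [B₀.live - 5]
32. n0.wid = false  [S.sig == true]

-1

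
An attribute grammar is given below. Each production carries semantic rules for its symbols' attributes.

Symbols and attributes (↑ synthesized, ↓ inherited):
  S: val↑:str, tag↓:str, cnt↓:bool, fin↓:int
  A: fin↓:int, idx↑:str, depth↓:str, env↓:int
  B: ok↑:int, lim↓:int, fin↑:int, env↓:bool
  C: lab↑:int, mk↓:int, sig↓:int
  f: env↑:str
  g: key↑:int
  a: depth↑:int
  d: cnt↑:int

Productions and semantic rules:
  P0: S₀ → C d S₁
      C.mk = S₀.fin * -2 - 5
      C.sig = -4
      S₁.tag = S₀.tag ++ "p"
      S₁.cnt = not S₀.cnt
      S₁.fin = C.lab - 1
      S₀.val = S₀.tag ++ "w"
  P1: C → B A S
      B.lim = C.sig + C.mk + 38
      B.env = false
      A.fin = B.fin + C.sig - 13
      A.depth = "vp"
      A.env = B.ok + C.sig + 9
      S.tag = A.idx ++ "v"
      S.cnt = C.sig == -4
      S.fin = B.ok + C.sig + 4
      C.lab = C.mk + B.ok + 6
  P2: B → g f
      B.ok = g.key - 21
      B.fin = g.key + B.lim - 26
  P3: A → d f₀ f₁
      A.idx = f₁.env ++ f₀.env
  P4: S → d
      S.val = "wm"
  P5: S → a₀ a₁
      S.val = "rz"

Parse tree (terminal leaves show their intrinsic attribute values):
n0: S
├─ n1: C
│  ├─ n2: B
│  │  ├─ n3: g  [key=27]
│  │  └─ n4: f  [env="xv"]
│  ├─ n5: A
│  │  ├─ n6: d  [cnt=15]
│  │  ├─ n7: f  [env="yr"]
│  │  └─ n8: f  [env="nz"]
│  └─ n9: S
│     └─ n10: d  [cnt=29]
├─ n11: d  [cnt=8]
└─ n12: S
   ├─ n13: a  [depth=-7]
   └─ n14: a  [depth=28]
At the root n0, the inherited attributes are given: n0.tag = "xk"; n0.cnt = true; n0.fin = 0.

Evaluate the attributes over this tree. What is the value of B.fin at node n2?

1. n0.tag = "xk"  [given at root]
2. n0.cnt = true  [given at root]
3. n0.fin = 0  [given at root]
4. n1.mk = -5  [S₀.fin * -2 - 5]
5. n1.sig = -4  [-4]
6. n2.lim = 29  [C.sig + C.mk + 38]
7. n2.env = false  [false]
8. n3.key = 27  [terminal]
9. n4.env = "xv"  [terminal]
10. n2.ok = 6  [g.key - 21]
11. n2.fin = 30  [g.key + B.lim - 26]
12. n5.fin = 13  [B.fin + C.sig - 13]
13. n5.depth = "vp"  ["vp"]
14. n5.env = 11  [B.ok + C.sig + 9]
15. n6.cnt = 15  [terminal]
16. n7.env = "yr"  [terminal]
17. n8.env = "nz"  [terminal]
18. n5.idx = "nzyr"  [f₁.env ++ f₀.env]
19. n9.tag = "nzyrv"  [A.idx ++ "v"]
20. n9.cnt = true  [C.sig == -4]
21. n9.fin = 6  [B.ok + C.sig + 4]
22. n10.cnt = 29  [terminal]
23. n9.val = "wm"  ["wm"]
24. n1.lab = 7  [C.mk + B.ok + 6]
25. n11.cnt = 8  [terminal]
26. n12.tag = "xkp"  [S₀.tag ++ "p"]
27. n12.cnt = false  [not S₀.cnt]
28. n12.fin = 6  [C.lab - 1]
29. n13.depth = -7  [terminal]
30. n14.depth = 28  [terminal]
31. n12.val = "rz"  ["rz"]
32. n0.val = "xkw"  [S₀.tag ++ "w"]

30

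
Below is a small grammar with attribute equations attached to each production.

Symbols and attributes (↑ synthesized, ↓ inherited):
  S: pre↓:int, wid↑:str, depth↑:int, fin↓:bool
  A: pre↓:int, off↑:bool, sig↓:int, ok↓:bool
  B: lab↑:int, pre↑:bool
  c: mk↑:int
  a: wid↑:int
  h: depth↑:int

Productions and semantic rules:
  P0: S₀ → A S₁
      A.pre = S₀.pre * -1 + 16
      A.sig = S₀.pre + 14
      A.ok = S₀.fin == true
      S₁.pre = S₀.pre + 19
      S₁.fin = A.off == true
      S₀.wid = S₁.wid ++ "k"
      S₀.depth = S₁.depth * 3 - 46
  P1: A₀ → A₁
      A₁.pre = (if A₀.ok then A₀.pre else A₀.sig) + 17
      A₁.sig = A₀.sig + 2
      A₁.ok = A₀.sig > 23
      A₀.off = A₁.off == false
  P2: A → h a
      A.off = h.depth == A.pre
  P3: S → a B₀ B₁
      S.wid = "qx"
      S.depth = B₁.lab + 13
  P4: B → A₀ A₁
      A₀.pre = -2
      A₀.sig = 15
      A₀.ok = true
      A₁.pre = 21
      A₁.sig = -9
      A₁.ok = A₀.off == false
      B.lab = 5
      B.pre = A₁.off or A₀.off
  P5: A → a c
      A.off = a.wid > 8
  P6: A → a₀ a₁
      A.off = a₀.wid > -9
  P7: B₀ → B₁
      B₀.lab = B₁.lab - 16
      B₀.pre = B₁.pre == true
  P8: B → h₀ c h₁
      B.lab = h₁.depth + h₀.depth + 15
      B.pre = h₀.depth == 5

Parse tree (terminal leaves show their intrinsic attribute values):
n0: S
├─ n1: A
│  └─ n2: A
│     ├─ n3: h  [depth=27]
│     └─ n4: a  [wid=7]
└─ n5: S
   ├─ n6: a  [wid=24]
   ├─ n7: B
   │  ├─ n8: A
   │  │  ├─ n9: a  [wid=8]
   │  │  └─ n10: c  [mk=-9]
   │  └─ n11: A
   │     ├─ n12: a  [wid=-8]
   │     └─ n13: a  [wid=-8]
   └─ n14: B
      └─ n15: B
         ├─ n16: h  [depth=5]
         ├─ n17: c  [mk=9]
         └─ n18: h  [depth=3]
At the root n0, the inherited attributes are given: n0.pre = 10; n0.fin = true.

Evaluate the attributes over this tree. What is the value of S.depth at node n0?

14

1. n0.pre = 10  [given at root]
2. n0.fin = true  [given at root]
3. n1.pre = 6  [S₀.pre * -1 + 16]
4. n1.sig = 24  [S₀.pre + 14]
5. n1.ok = true  [S₀.fin == true]
6. n2.pre = 23  [(if A₀.ok then A₀.pre else A₀.sig) + 17]
7. n2.sig = 26  [A₀.sig + 2]
8. n2.ok = true  [A₀.sig > 23]
9. n3.depth = 27  [terminal]
10. n4.wid = 7  [terminal]
11. n2.off = false  [h.depth == A.pre]
12. n1.off = true  [A₁.off == false]
13. n5.pre = 29  [S₀.pre + 19]
14. n5.fin = true  [A.off == true]
15. n6.wid = 24  [terminal]
16. n8.pre = -2  [-2]
17. n8.sig = 15  [15]
18. n8.ok = true  [true]
19. n9.wid = 8  [terminal]
20. n10.mk = -9  [terminal]
21. n8.off = false  [a.wid > 8]
22. n11.pre = 21  [21]
23. n11.sig = -9  [-9]
24. n11.ok = true  [A₀.off == false]
25. n12.wid = -8  [terminal]
26. n13.wid = -8  [terminal]
27. n11.off = true  [a₀.wid > -9]
28. n7.lab = 5  [5]
29. n7.pre = true  [A₁.off or A₀.off]
30. n16.depth = 5  [terminal]
31. n17.mk = 9  [terminal]
32. n18.depth = 3  [terminal]
33. n15.lab = 23  [h₁.depth + h₀.depth + 15]
34. n15.pre = true  [h₀.depth == 5]
35. n14.lab = 7  [B₁.lab - 16]
36. n14.pre = true  [B₁.pre == true]
37. n5.wid = "qx"  ["qx"]
38. n5.depth = 20  [B₁.lab + 13]
39. n0.wid = "qxk"  [S₁.wid ++ "k"]
40. n0.depth = 14  [S₁.depth * 3 - 46]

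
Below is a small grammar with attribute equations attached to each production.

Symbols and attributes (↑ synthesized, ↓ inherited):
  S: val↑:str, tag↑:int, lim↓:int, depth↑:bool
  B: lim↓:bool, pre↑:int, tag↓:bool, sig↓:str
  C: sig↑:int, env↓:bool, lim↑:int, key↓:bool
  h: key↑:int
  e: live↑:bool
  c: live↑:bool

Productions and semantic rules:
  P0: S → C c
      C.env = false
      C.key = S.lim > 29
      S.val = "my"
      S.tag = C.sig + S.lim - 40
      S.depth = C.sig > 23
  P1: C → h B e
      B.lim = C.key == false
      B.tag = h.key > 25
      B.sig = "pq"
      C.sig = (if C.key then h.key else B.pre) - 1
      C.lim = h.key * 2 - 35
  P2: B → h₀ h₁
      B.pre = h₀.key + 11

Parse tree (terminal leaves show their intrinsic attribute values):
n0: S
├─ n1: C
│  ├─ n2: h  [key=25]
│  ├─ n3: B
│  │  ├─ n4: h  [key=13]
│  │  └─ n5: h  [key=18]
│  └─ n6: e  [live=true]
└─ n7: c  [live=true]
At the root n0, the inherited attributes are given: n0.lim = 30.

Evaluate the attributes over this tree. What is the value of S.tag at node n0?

14

1. n0.lim = 30  [given at root]
2. n1.env = false  [false]
3. n1.key = true  [S.lim > 29]
4. n2.key = 25  [terminal]
5. n3.lim = false  [C.key == false]
6. n3.tag = false  [h.key > 25]
7. n3.sig = "pq"  ["pq"]
8. n4.key = 13  [terminal]
9. n5.key = 18  [terminal]
10. n3.pre = 24  [h₀.key + 11]
11. n6.live = true  [terminal]
12. n1.sig = 24  [(if C.key then h.key else B.pre) - 1]
13. n1.lim = 15  [h.key * 2 - 35]
14. n7.live = true  [terminal]
15. n0.val = "my"  ["my"]
16. n0.tag = 14  [C.sig + S.lim - 40]
17. n0.depth = true  [C.sig > 23]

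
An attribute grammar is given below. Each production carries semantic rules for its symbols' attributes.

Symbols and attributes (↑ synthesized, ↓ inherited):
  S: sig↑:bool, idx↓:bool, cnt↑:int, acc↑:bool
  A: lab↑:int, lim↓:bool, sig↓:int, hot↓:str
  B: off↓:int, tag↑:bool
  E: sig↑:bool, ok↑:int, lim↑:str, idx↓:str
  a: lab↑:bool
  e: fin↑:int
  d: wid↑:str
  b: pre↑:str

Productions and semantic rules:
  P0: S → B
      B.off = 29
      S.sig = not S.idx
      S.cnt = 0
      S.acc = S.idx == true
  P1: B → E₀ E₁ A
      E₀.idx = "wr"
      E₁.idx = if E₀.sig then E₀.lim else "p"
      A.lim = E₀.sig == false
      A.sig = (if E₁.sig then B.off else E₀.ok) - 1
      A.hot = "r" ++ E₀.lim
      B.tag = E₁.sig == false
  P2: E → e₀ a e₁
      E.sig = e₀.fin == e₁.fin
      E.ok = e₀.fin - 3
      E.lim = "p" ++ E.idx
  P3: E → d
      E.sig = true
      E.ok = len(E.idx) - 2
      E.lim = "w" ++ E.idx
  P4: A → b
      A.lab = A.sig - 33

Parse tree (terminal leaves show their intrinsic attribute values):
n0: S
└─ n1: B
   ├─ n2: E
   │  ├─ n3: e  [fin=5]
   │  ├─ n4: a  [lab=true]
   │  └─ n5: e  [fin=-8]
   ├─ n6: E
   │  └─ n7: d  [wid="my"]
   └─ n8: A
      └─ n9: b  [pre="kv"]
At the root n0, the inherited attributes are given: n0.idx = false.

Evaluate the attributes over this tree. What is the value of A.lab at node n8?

-5

1. n0.idx = false  [given at root]
2. n1.off = 29  [29]
3. n2.idx = "wr"  ["wr"]
4. n3.fin = 5  [terminal]
5. n4.lab = true  [terminal]
6. n5.fin = -8  [terminal]
7. n2.sig = false  [e₀.fin == e₁.fin]
8. n2.ok = 2  [e₀.fin - 3]
9. n2.lim = "pwr"  ["p" ++ E.idx]
10. n6.idx = "p"  [if E₀.sig then E₀.lim else "p"]
11. n7.wid = "my"  [terminal]
12. n6.sig = true  [true]
13. n6.ok = -1  [len(E.idx) - 2]
14. n6.lim = "wp"  ["w" ++ E.idx]
15. n8.lim = true  [E₀.sig == false]
16. n8.sig = 28  [(if E₁.sig then B.off else E₀.ok) - 1]
17. n8.hot = "rpwr"  ["r" ++ E₀.lim]
18. n9.pre = "kv"  [terminal]
19. n8.lab = -5  [A.sig - 33]
20. n1.tag = false  [E₁.sig == false]
21. n0.sig = true  [not S.idx]
22. n0.cnt = 0  [0]
23. n0.acc = false  [S.idx == true]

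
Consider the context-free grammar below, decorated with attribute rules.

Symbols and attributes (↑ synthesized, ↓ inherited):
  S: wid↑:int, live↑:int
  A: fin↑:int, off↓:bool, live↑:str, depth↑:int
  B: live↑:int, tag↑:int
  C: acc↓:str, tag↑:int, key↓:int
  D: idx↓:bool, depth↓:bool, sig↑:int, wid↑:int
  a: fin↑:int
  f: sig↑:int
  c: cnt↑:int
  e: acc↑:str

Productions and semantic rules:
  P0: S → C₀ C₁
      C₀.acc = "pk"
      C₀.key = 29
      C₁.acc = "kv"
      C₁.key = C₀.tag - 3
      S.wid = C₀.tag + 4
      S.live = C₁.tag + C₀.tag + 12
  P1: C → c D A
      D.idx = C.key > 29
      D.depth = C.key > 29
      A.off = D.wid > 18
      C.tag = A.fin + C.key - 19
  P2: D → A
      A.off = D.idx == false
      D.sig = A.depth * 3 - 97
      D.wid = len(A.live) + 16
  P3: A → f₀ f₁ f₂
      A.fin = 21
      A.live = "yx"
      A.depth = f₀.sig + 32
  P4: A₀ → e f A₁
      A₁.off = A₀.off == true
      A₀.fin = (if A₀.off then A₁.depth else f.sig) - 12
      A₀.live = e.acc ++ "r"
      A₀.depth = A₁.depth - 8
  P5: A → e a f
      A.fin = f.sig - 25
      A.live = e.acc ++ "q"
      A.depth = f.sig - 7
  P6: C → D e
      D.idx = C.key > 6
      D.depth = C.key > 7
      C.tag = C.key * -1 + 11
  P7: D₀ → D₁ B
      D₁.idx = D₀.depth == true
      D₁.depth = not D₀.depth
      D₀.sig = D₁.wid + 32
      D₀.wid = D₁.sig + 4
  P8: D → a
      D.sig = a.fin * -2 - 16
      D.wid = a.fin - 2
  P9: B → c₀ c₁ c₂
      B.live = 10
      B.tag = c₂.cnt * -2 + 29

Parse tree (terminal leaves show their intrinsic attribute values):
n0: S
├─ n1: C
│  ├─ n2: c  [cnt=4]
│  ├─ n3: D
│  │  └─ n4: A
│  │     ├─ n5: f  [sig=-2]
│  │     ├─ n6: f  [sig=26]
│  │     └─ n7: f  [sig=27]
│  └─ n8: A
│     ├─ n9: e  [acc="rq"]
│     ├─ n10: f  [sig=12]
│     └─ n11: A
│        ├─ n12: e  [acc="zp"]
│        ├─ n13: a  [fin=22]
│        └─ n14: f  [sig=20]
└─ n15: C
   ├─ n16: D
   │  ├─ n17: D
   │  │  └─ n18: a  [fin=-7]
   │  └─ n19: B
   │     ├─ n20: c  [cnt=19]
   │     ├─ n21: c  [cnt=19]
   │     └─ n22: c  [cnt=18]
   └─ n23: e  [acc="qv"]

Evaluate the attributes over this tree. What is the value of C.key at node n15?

7

1. n1.acc = "pk"  ["pk"]
2. n1.key = 29  [29]
3. n2.cnt = 4  [terminal]
4. n3.idx = false  [C.key > 29]
5. n3.depth = false  [C.key > 29]
6. n4.off = true  [D.idx == false]
7. n5.sig = -2  [terminal]
8. n6.sig = 26  [terminal]
9. n7.sig = 27  [terminal]
10. n4.fin = 21  [21]
11. n4.live = "yx"  ["yx"]
12. n4.depth = 30  [f₀.sig + 32]
13. n3.sig = -7  [A.depth * 3 - 97]
14. n3.wid = 18  [len(A.live) + 16]
15. n8.off = false  [D.wid > 18]
16. n9.acc = "rq"  [terminal]
17. n10.sig = 12  [terminal]
18. n11.off = false  [A₀.off == true]
19. n12.acc = "zp"  [terminal]
20. n13.fin = 22  [terminal]
21. n14.sig = 20  [terminal]
22. n11.fin = -5  [f.sig - 25]
23. n11.live = "zpq"  [e.acc ++ "q"]
24. n11.depth = 13  [f.sig - 7]
25. n8.fin = 0  [(if A₀.off then A₁.depth else f.sig) - 12]
26. n8.live = "rqr"  [e.acc ++ "r"]
27. n8.depth = 5  [A₁.depth - 8]
28. n1.tag = 10  [A.fin + C.key - 19]
29. n15.acc = "kv"  ["kv"]
30. n15.key = 7  [C₀.tag - 3]
31. n16.idx = true  [C.key > 6]
32. n16.depth = false  [C.key > 7]
33. n17.idx = false  [D₀.depth == true]
34. n17.depth = true  [not D₀.depth]
35. n18.fin = -7  [terminal]
36. n17.sig = -2  [a.fin * -2 - 16]
37. n17.wid = -9  [a.fin - 2]
38. n20.cnt = 19  [terminal]
39. n21.cnt = 19  [terminal]
40. n22.cnt = 18  [terminal]
41. n19.live = 10  [10]
42. n19.tag = -7  [c₂.cnt * -2 + 29]
43. n16.sig = 23  [D₁.wid + 32]
44. n16.wid = 2  [D₁.sig + 4]
45. n23.acc = "qv"  [terminal]
46. n15.tag = 4  [C.key * -1 + 11]
47. n0.wid = 14  [C₀.tag + 4]
48. n0.live = 26  [C₁.tag + C₀.tag + 12]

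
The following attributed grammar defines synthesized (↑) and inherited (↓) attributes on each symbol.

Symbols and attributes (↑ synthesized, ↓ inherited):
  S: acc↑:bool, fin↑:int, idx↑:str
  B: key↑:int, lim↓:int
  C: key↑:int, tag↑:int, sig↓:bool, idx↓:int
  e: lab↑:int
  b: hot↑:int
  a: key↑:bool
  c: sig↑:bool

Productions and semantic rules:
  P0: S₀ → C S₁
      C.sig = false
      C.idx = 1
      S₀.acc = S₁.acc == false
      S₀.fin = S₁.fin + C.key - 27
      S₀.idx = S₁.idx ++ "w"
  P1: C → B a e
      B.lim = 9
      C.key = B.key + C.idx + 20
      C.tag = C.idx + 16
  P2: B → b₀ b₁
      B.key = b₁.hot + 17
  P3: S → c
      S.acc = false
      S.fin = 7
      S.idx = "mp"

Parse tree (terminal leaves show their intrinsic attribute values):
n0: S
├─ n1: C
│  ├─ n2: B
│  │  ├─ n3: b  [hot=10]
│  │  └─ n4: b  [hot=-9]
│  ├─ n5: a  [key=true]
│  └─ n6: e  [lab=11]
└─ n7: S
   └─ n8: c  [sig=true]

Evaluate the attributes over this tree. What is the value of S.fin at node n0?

1. n1.sig = false  [false]
2. n1.idx = 1  [1]
3. n2.lim = 9  [9]
4. n3.hot = 10  [terminal]
5. n4.hot = -9  [terminal]
6. n2.key = 8  [b₁.hot + 17]
7. n5.key = true  [terminal]
8. n6.lab = 11  [terminal]
9. n1.key = 29  [B.key + C.idx + 20]
10. n1.tag = 17  [C.idx + 16]
11. n8.sig = true  [terminal]
12. n7.acc = false  [false]
13. n7.fin = 7  [7]
14. n7.idx = "mp"  ["mp"]
15. n0.acc = true  [S₁.acc == false]
16. n0.fin = 9  [S₁.fin + C.key - 27]
17. n0.idx = "mpw"  [S₁.idx ++ "w"]

9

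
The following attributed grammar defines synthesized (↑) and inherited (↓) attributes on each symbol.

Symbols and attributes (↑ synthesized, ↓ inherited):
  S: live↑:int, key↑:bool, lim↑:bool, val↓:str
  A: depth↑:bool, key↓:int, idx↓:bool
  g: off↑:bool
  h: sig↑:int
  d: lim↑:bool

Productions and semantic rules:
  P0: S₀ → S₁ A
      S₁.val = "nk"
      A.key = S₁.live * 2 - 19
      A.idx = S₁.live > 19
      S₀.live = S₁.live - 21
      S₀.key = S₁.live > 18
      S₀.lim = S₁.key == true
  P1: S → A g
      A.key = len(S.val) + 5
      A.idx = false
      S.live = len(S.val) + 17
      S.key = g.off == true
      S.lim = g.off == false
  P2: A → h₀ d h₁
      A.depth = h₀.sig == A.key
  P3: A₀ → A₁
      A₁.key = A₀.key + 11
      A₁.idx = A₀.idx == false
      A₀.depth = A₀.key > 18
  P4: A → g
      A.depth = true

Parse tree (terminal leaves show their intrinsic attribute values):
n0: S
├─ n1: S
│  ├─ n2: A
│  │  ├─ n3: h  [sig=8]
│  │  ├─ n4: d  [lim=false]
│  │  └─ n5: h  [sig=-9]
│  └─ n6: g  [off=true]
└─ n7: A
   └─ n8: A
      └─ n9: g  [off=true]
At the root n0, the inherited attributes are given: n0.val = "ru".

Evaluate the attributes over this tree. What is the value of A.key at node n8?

30

1. n0.val = "ru"  [given at root]
2. n1.val = "nk"  ["nk"]
3. n2.key = 7  [len(S.val) + 5]
4. n2.idx = false  [false]
5. n3.sig = 8  [terminal]
6. n4.lim = false  [terminal]
7. n5.sig = -9  [terminal]
8. n2.depth = false  [h₀.sig == A.key]
9. n6.off = true  [terminal]
10. n1.live = 19  [len(S.val) + 17]
11. n1.key = true  [g.off == true]
12. n1.lim = false  [g.off == false]
13. n7.key = 19  [S₁.live * 2 - 19]
14. n7.idx = false  [S₁.live > 19]
15. n8.key = 30  [A₀.key + 11]
16. n8.idx = true  [A₀.idx == false]
17. n9.off = true  [terminal]
18. n8.depth = true  [true]
19. n7.depth = true  [A₀.key > 18]
20. n0.live = -2  [S₁.live - 21]
21. n0.key = true  [S₁.live > 18]
22. n0.lim = true  [S₁.key == true]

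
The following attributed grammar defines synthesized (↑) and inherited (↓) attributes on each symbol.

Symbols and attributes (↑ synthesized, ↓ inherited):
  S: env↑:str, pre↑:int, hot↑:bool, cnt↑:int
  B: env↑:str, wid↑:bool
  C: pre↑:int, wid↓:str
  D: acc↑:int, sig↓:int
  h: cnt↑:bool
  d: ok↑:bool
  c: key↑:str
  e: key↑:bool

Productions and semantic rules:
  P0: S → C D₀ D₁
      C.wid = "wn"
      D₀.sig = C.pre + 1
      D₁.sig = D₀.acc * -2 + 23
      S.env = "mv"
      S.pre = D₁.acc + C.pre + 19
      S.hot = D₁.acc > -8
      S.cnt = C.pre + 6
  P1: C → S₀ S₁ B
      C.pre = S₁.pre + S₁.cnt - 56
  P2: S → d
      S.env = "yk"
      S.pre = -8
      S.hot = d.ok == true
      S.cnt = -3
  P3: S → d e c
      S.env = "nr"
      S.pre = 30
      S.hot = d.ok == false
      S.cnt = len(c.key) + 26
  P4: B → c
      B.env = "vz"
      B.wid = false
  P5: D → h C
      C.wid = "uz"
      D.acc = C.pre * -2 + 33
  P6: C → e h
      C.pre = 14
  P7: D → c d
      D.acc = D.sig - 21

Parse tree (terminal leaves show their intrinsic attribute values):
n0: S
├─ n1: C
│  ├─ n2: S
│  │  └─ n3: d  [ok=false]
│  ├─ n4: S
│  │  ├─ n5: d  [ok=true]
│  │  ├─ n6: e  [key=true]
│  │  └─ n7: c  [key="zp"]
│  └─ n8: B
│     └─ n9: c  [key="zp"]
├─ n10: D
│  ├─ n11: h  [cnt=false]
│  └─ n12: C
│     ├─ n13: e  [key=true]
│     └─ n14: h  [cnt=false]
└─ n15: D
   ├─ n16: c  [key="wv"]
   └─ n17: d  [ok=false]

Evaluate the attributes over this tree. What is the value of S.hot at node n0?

false

1. n1.wid = "wn"  ["wn"]
2. n3.ok = false  [terminal]
3. n2.env = "yk"  ["yk"]
4. n2.pre = -8  [-8]
5. n2.hot = false  [d.ok == true]
6. n2.cnt = -3  [-3]
7. n5.ok = true  [terminal]
8. n6.key = true  [terminal]
9. n7.key = "zp"  [terminal]
10. n4.env = "nr"  ["nr"]
11. n4.pre = 30  [30]
12. n4.hot = false  [d.ok == false]
13. n4.cnt = 28  [len(c.key) + 26]
14. n9.key = "zp"  [terminal]
15. n8.env = "vz"  ["vz"]
16. n8.wid = false  [false]
17. n1.pre = 2  [S₁.pre + S₁.cnt - 56]
18. n10.sig = 3  [C.pre + 1]
19. n11.cnt = false  [terminal]
20. n12.wid = "uz"  ["uz"]
21. n13.key = true  [terminal]
22. n14.cnt = false  [terminal]
23. n12.pre = 14  [14]
24. n10.acc = 5  [C.pre * -2 + 33]
25. n15.sig = 13  [D₀.acc * -2 + 23]
26. n16.key = "wv"  [terminal]
27. n17.ok = false  [terminal]
28. n15.acc = -8  [D.sig - 21]
29. n0.env = "mv"  ["mv"]
30. n0.pre = 13  [D₁.acc + C.pre + 19]
31. n0.hot = false  [D₁.acc > -8]
32. n0.cnt = 8  [C.pre + 6]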